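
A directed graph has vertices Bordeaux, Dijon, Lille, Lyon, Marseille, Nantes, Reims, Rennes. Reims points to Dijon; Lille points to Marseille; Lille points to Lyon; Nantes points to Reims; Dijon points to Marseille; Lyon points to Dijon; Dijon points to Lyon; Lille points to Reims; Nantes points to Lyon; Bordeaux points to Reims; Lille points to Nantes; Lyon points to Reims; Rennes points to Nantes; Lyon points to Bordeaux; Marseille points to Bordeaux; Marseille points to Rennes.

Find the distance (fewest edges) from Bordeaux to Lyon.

3

Distance 0: Bordeaux.
Distance 1: Reims.
Distance 2: Dijon.
Distance 3: Lyon, Marseille — contains Lyon.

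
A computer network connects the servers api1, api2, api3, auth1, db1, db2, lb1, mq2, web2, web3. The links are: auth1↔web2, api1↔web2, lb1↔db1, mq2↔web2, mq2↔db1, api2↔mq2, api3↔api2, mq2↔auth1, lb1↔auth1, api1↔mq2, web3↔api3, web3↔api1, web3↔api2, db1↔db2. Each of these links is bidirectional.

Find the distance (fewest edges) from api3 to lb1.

4

Distance 0: api3.
Distance 1: api2, web3.
Distance 2: api1, mq2.
Distance 3: auth1, db1, web2.
Distance 4: db2, lb1 — contains lb1.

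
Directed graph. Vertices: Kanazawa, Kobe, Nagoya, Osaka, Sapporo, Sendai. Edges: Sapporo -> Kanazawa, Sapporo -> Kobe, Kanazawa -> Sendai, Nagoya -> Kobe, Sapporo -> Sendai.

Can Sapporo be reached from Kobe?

Kobe has no outgoing edges, so nothing is reachable from it.

No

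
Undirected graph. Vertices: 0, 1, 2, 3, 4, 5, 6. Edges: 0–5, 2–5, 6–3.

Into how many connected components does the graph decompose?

4

From 0: component {0, 2, 5}.
From 1: component {1}.
From 3: component {3, 6}.
From 4: component {4}.
That's 4 components.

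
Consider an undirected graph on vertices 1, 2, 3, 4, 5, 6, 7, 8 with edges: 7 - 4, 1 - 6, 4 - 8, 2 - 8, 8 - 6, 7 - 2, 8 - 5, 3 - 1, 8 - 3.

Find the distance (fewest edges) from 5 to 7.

3

Distance 0: 5.
Distance 1: 8.
Distance 2: 2, 3, 4, 6.
Distance 3: 1, 7 — contains 7.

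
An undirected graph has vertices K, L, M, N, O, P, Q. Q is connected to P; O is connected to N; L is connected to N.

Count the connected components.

4

From K: component {K}.
From L: component {L, N, O}.
From M: component {M}.
From P: component {P, Q}.
That's 4 components.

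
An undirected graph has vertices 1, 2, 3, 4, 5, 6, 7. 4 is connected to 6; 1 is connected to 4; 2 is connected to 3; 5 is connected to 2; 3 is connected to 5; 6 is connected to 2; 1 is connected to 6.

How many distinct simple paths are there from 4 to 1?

2

4–1
4–6–1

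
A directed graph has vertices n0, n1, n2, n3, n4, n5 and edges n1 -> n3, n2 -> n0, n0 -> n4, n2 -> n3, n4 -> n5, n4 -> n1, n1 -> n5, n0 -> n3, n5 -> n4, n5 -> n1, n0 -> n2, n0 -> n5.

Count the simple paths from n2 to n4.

n2→n0→n4
n2→n0→n5→n4

2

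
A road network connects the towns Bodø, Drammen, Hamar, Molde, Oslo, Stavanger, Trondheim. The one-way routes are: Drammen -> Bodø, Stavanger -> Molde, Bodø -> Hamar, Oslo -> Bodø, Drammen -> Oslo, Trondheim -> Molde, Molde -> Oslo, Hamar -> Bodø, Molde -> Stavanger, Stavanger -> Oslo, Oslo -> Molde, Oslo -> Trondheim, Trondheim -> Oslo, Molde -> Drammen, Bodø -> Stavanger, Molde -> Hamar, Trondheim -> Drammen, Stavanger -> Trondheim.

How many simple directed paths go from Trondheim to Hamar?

Trondheim→Drammen→Bodø→Hamar
Trondheim→Drammen→Bodø→Stavanger→Molde→Hamar
Trondheim→Drammen→Bodø→Stavanger→Oslo→Molde→Hamar
Trondheim→Drammen→Oslo→Bodø→Hamar
Trondheim→Drammen→Oslo→Bodø→Stavanger→Molde→Hamar
Trondheim→Drammen→Oslo→Molde→Hamar
Trondheim→Molde→Drammen→Bodø→Hamar
Trondheim→Molde→Drammen→Oslo→Bodø→Hamar
Trondheim→Molde→Hamar
Trondheim→Molde→Oslo→Bodø→Hamar
Trondheim→Molde→Stavanger→Oslo→Bodø→Hamar
Trondheim→Oslo→Bodø→Hamar
Trondheim→Oslo→Bodø→Stavanger→Molde→Hamar
Trondheim→Oslo→Molde→Drammen→Bodø→Hamar
Trondheim→Oslo→Molde→Hamar

15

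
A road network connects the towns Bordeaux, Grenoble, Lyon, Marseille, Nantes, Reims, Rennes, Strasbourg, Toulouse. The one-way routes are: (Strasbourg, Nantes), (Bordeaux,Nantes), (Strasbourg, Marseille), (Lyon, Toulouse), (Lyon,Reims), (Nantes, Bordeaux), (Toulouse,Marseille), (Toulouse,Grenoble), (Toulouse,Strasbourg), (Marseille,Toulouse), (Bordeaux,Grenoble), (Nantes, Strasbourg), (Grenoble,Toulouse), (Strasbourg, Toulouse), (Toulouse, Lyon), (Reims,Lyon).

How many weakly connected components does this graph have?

From Bordeaux: component {Bordeaux, Grenoble, Lyon, Marseille, Nantes, Reims, Strasbourg, Toulouse}.
From Rennes: component {Rennes}.
That's 2 components.

2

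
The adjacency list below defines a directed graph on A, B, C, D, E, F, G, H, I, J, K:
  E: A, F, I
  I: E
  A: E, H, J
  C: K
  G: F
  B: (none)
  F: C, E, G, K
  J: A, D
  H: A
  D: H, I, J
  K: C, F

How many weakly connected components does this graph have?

From A: component {A, C, D, E, F, G, H, I, J, K}.
From B: component {B}.
That's 2 components.

2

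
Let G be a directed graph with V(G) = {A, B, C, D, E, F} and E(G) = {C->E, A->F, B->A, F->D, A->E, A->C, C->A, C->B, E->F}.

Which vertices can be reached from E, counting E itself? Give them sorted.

Start at E.
Its neighbours: F.
Then their neighbours: D.
Nothing further is reachable.

D, E, F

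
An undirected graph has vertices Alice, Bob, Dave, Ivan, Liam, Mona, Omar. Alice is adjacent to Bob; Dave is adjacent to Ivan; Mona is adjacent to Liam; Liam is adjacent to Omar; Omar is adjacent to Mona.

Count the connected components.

3

From Alice: component {Alice, Bob}.
From Dave: component {Dave, Ivan}.
From Liam: component {Liam, Mona, Omar}.
That's 3 components.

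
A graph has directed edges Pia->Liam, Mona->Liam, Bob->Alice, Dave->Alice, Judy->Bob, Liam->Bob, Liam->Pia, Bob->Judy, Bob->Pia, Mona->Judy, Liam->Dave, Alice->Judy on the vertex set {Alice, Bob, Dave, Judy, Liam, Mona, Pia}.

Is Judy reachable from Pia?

Explore from Pia.
Distance 1: reach Liam.
Distance 2: reach Bob, Dave.
Distance 3: reach Alice, Judy.
Found Judy.

Yes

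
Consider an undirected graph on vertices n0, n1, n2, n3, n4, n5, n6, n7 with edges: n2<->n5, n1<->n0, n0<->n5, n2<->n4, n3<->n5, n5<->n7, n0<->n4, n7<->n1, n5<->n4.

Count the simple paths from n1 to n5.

4

n1–n0–n4–n2–n5
n1–n0–n4–n5
n1–n0–n5
n1–n7–n5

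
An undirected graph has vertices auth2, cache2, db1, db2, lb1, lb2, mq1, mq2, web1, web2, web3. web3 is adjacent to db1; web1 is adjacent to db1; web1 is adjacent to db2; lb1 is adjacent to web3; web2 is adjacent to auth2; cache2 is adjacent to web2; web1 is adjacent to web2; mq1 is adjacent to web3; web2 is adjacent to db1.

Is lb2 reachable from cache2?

No

Explore from cache2.
Distance 1: reach web2.
Distance 2: reach auth2, db1, web1.
Distance 3: reach db2, web3.
Distance 4: reach lb1, mq1.
The search is exhausted without reaching lb2; it lies in a different component.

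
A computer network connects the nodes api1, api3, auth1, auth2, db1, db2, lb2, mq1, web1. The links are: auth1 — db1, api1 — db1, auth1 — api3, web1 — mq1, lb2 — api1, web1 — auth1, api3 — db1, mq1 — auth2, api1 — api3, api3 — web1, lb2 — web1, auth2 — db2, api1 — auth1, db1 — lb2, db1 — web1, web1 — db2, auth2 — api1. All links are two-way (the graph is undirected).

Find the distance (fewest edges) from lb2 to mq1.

Distance 0: lb2.
Distance 1: api1, db1, web1.
Distance 2: api3, auth1, auth2, db2, mq1 — contains mq1.

2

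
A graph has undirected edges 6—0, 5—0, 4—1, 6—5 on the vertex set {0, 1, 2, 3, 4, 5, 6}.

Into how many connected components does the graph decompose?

4

From 0: component {0, 5, 6}.
From 1: component {1, 4}.
From 2: component {2}.
From 3: component {3}.
That's 4 components.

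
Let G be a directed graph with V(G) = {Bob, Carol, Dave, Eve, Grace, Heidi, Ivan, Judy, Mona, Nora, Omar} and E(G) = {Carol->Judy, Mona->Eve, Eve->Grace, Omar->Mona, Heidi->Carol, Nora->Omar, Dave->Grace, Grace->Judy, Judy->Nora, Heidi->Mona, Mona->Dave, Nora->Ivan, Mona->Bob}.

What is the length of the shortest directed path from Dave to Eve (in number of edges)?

6

Distance 0: Dave.
Distance 1: Grace.
Distance 2: Judy.
Distance 3: Nora.
Distance 4: Ivan, Omar.
Distance 5: Mona.
Distance 6: Bob, Eve — contains Eve.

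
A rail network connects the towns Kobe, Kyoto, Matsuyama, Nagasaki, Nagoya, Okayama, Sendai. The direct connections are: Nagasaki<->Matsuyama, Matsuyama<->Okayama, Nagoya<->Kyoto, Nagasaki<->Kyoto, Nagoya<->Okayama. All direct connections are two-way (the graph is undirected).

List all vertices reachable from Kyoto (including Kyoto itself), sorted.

Kyoto, Matsuyama, Nagasaki, Nagoya, Okayama

Start at Kyoto.
Its neighbours: Nagasaki, Nagoya.
Then their neighbours: Matsuyama, Okayama.
Nothing further is reachable.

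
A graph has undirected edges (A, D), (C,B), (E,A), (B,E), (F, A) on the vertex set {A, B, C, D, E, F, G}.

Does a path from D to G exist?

Explore from D.
Distance 1: reach A.
Distance 2: reach E, F.
Distance 3: reach B.
Distance 4: reach C.
The search is exhausted without reaching G; it lies in a different component.

No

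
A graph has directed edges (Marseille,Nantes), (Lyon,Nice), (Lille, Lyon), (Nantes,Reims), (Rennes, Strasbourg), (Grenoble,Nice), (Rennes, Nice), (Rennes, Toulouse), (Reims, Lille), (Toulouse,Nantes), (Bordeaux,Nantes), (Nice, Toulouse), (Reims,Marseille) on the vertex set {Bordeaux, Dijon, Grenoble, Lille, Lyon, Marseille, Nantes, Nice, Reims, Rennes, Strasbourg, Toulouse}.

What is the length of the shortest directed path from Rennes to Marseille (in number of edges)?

Distance 0: Rennes.
Distance 1: Nice, Strasbourg, Toulouse.
Distance 2: Nantes.
Distance 3: Reims.
Distance 4: Lille, Marseille — contains Marseille.

4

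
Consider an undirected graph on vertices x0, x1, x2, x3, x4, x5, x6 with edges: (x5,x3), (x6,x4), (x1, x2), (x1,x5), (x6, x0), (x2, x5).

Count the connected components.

From x0: component {x0, x4, x6}.
From x1: component {x1, x2, x3, x5}.
That's 2 components.

2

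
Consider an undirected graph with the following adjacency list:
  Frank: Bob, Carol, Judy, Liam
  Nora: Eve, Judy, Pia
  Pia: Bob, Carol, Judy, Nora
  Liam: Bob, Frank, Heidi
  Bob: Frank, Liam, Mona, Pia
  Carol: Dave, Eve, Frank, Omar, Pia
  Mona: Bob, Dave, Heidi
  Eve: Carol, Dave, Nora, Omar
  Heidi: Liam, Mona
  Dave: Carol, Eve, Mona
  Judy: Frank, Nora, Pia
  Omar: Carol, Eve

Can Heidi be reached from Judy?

Yes

Explore from Judy.
Distance 1: reach Frank, Nora, Pia.
Distance 2: reach Bob, Carol, Eve, Liam.
Distance 3: reach Dave, Heidi, Mona, Omar.
Found Heidi.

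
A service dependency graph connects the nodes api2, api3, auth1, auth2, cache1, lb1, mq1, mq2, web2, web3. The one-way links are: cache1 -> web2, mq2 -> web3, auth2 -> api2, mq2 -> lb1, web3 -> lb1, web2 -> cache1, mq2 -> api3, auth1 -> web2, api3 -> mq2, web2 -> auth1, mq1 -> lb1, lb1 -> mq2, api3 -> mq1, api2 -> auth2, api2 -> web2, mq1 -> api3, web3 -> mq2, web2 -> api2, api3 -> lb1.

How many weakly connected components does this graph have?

From api2: component {api2, auth1, auth2, cache1, web2}.
From api3: component {api3, lb1, mq1, mq2, web3}.
That's 2 components.

2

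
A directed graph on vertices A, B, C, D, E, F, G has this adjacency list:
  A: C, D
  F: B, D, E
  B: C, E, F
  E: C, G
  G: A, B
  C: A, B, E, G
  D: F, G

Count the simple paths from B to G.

11

B→C→A→D→F→E→G
B→C→A→D→G
B→C→E→G
B→C→G
B→E→C→A→D→G
B→E→C→G
B→E→G
B→F→D→G
B→F→E→C→A→D→G
B→F→E→C→G
B→F→E→G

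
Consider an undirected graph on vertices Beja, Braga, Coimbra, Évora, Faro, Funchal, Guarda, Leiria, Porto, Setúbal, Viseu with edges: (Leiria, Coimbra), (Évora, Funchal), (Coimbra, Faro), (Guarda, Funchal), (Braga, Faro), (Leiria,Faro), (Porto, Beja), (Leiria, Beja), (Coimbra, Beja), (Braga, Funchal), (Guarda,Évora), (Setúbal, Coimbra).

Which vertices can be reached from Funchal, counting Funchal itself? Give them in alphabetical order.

Start at Funchal.
Its neighbours: Braga, Évora, Guarda.
Then their neighbours: Faro.
Then next layer: Coimbra, Leiria.
Then next layer: Beja, Setúbal.
Then next layer: Porto.
Nothing further is reachable.

Beja, Braga, Coimbra, Évora, Faro, Funchal, Guarda, Leiria, Porto, Setúbal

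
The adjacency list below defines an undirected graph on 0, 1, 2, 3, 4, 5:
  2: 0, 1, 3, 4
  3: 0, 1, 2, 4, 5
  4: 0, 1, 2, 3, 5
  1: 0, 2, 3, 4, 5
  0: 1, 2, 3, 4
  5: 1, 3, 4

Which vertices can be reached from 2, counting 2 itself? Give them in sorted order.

Start at 2.
Its neighbours: 0, 1, 3, 4.
Then their neighbours: 5.
Every vertex is now reached.

0, 1, 2, 3, 4, 5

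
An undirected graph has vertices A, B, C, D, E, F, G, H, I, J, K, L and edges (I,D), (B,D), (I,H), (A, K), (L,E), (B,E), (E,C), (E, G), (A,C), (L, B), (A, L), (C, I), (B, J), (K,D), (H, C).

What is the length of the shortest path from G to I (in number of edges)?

3

Distance 0: G.
Distance 1: E.
Distance 2: B, C, L.
Distance 3: A, D, H, I, J — contains I.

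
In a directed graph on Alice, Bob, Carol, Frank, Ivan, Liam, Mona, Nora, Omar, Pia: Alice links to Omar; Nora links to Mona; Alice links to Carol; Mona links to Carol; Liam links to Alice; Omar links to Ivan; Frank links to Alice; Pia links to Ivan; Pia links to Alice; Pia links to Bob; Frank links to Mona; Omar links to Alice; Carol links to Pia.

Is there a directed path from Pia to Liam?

Explore from Pia.
Distance 1: reach Alice, Bob, Ivan.
Distance 2: reach Carol, Omar.
The search from Pia is exhausted; no directed path reaches Liam.

No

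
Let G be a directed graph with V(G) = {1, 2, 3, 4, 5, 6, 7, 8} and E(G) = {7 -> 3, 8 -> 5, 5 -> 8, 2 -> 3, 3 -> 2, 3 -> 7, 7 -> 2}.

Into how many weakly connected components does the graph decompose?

5

From 1: component {1}.
From 2: component {2, 3, 7}.
From 4: component {4}.
From 5: component {5, 8}.
From 6: component {6}.
That's 5 components.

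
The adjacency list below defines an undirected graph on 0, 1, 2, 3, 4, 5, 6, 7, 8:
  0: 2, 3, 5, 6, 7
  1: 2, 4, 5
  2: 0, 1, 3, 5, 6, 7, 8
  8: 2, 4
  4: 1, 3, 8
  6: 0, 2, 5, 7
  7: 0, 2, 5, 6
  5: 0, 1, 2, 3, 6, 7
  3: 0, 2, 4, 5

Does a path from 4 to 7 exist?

Yes

Explore from 4.
Distance 1: reach 1, 3, 8.
Distance 2: reach 0, 2, 5.
Distance 3: reach 6, 7.
Found 7.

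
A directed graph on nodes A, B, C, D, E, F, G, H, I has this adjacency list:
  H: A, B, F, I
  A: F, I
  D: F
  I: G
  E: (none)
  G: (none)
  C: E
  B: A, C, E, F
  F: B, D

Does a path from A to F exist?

Explore from A.
Distance 1: reach F, I.
Found F.

Yes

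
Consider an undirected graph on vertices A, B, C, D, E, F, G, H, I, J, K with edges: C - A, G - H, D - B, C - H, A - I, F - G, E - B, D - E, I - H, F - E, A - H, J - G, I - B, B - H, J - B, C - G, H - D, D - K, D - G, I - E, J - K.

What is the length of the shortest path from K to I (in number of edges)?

3

Distance 0: K.
Distance 1: D, J.
Distance 2: B, E, G, H.
Distance 3: A, C, F, I — contains I.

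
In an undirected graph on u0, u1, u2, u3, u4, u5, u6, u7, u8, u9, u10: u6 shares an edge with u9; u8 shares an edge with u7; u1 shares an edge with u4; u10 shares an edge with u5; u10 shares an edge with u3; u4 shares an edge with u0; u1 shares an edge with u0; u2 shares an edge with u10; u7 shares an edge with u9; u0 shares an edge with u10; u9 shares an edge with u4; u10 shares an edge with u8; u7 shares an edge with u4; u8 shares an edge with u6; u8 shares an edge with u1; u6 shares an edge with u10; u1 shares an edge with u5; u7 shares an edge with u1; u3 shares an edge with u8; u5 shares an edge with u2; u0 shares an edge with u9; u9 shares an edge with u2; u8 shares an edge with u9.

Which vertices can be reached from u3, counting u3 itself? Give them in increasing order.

u0, u1, u2, u3, u4, u5, u6, u7, u8, u9, u10

Start at u3.
Its neighbours: u8, u10.
Then their neighbours: u0, u1, u2, u5, u6, u7, u9.
Then next layer: u4.
Every vertex is now reached.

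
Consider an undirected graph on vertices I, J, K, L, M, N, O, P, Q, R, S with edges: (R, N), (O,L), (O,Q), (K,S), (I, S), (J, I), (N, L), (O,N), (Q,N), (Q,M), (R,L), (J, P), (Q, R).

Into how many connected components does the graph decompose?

From I: component {I, J, K, P, S}.
From L: component {L, M, N, O, Q, R}.
That's 2 components.

2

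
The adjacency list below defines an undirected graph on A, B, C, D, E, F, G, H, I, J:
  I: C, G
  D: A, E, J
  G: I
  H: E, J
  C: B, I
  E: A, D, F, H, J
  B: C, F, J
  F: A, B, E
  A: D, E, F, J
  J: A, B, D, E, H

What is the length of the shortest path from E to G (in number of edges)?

Distance 0: E.
Distance 1: A, D, F, H, J.
Distance 2: B.
Distance 3: C.
Distance 4: I.
Distance 5: G — contains G.

5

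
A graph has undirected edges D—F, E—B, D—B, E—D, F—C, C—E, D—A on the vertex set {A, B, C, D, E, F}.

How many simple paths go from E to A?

E–B–D–A
E–C–F–D–A
E–D–A

3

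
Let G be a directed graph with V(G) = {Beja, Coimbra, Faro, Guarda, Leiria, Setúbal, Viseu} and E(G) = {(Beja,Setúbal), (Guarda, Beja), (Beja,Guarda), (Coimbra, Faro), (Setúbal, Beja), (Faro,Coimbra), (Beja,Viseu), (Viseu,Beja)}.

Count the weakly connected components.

From Beja: component {Beja, Guarda, Setúbal, Viseu}.
From Coimbra: component {Coimbra, Faro}.
From Leiria: component {Leiria}.
That's 3 components.

3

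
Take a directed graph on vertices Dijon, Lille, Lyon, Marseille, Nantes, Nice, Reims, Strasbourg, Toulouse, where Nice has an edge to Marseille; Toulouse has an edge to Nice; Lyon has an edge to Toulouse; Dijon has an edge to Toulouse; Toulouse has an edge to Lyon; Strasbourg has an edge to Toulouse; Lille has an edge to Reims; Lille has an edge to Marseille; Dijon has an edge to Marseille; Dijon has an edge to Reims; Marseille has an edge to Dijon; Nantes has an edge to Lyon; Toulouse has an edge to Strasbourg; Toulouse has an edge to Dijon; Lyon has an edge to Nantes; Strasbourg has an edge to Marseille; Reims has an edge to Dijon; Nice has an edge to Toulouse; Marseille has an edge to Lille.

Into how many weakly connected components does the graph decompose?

1

From Dijon: component {Dijon, Lille, Lyon, Marseille, Nantes, Nice, Reims, Strasbourg, Toulouse}.
That's 1 component.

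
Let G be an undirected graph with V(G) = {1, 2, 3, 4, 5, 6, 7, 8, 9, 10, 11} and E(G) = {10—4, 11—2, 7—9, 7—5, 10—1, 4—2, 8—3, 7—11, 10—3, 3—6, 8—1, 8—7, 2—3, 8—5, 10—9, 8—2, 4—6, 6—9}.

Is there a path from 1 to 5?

Explore from 1.
Distance 1: reach 8, 10.
Distance 2: reach 2, 3, 4, 5, 7, 9.
Found 5.

Yes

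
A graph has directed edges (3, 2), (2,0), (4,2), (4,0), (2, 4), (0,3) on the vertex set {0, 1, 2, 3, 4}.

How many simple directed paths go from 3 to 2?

1

3→2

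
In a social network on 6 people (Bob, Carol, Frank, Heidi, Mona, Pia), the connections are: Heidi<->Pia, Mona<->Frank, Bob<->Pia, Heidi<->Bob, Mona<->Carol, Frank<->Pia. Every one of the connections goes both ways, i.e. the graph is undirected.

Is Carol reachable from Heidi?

Explore from Heidi.
Distance 1: reach Bob, Pia.
Distance 2: reach Frank.
Distance 3: reach Mona.
Distance 4: reach Carol.
Found Carol.

Yes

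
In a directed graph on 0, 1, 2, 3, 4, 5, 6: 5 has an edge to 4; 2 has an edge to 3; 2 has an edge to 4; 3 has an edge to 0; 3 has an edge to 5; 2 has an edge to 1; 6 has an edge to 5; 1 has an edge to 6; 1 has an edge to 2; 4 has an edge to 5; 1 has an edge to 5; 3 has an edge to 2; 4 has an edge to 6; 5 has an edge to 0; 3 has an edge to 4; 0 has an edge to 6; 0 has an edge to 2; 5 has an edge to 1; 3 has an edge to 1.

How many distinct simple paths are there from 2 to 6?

16

2→1→5→0→6
2→1→5→4→6
2→1→6
2→3→0→6
2→3→1→5→0→6
2→3→1→5→4→6
2→3→1→6
2→3→4→5→0→6
... and 8 more.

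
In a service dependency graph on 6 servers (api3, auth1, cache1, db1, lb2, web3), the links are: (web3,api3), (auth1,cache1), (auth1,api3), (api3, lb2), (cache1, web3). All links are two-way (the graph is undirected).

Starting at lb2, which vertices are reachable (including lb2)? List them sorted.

api3, auth1, cache1, lb2, web3

Start at lb2.
Its neighbours: api3.
Then their neighbours: auth1, web3.
Then next layer: cache1.
Nothing further is reachable.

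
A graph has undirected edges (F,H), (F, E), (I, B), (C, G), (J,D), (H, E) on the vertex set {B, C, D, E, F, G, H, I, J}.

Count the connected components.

From B: component {B, I}.
From C: component {C, G}.
From D: component {D, J}.
From E: component {E, F, H}.
That's 4 components.

4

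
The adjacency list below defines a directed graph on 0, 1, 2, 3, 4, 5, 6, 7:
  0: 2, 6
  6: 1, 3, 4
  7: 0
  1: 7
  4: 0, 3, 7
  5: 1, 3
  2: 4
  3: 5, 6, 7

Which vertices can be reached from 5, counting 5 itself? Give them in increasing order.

Start at 5.
Its neighbours: 1, 3.
Then their neighbours: 6, 7.
Then next layer: 0, 4.
Then next layer: 2.
Every vertex is now reached.

0, 1, 2, 3, 4, 5, 6, 7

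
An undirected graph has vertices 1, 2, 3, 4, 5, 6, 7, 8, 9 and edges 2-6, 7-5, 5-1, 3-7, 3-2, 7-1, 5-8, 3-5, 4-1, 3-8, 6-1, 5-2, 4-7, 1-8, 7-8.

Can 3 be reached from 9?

No

9 has no edges, so nothing is reachable from it.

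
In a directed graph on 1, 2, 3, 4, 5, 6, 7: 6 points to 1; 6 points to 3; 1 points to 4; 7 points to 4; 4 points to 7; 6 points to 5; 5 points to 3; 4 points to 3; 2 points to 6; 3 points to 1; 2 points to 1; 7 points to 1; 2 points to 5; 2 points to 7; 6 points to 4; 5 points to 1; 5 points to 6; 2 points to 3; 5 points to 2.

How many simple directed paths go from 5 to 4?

5→1→4
5→2→1→4
5→2→3→1→4
5→2→6→1→4
5→2→6→3→1→4
5→2→6→4
5→2→7→1→4
5→2→7→4
5→3→1→4
5→6→1→4
5→6→3→1→4
5→6→4

12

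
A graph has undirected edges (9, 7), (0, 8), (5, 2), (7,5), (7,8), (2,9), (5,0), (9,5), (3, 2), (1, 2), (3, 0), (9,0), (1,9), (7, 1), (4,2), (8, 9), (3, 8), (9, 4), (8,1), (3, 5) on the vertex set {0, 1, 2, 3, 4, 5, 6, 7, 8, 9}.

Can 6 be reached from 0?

No

Explore from 0.
Distance 1: reach 3, 5, 8, 9.
Distance 2: reach 1, 2, 4, 7.
The search is exhausted without reaching 6; it lies in a different component.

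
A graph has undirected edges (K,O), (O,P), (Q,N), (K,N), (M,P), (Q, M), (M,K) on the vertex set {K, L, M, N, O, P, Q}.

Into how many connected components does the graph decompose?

2

From K: component {K, M, N, O, P, Q}.
From L: component {L}.
That's 2 components.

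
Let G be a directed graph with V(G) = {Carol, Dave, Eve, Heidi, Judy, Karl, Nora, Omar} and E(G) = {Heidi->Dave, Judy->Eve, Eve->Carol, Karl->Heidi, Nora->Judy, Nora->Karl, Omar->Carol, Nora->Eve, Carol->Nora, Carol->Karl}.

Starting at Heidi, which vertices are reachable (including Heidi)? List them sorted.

Start at Heidi.
Its neighbours: Dave.
Nothing further is reachable.

Dave, Heidi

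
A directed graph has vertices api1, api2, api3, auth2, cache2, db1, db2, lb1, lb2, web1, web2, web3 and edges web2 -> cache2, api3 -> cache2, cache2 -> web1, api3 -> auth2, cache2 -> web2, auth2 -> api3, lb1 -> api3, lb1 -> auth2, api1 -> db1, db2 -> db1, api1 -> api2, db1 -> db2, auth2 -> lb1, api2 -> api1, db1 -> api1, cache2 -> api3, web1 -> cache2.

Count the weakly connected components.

From api1: component {api1, api2, db1, db2}.
From api3: component {api3, auth2, cache2, lb1, web1, web2}.
From lb2: component {lb2}.
From web3: component {web3}.
That's 4 components.

4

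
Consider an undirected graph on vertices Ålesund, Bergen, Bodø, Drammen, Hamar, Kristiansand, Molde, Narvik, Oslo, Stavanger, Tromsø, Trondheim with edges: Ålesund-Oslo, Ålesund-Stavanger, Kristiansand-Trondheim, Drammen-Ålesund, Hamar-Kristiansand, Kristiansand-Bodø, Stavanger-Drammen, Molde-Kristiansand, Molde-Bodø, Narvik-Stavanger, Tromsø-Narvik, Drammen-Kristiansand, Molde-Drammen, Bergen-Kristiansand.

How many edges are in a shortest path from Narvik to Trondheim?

4

Distance 0: Narvik.
Distance 1: Stavanger, Tromsø.
Distance 2: Ålesund, Drammen.
Distance 3: Kristiansand, Molde, Oslo.
Distance 4: Bergen, Bodø, Hamar, Trondheim — contains Trondheim.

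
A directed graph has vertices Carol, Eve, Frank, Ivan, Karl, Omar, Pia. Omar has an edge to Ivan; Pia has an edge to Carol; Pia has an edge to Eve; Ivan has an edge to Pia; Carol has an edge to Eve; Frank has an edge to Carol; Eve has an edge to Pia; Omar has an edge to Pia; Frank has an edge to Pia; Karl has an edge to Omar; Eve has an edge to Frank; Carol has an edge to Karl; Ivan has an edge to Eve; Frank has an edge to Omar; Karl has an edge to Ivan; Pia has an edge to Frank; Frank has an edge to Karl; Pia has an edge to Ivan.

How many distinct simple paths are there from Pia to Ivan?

Pia→Carol→Eve→Frank→Karl→Ivan
Pia→Carol→Eve→Frank→Karl→Omar→Ivan
Pia→Carol→Eve→Frank→Omar→Ivan
Pia→Carol→Karl→Ivan
Pia→Carol→Karl→Omar→Ivan
Pia→Eve→Frank→Carol→Karl→Ivan
Pia→Eve→Frank→Carol→Karl→Omar→Ivan
Pia→Eve→Frank→Karl→Ivan
... and 8 more.

16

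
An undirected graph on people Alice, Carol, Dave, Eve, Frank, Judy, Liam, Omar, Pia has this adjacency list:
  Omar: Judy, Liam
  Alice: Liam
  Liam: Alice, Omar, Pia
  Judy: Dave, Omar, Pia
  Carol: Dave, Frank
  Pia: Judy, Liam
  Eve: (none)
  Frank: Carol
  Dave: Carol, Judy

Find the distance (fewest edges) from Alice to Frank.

Distance 0: Alice.
Distance 1: Liam.
Distance 2: Omar, Pia.
Distance 3: Judy.
Distance 4: Dave.
Distance 5: Carol.
Distance 6: Frank — contains Frank.

6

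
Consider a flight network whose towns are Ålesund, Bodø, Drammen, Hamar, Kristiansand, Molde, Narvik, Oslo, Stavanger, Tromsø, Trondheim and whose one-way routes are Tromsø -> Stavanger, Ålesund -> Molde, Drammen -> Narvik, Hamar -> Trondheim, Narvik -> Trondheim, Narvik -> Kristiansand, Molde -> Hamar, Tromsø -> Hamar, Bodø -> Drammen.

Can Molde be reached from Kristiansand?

Kristiansand has no outgoing edges, so nothing is reachable from it.

No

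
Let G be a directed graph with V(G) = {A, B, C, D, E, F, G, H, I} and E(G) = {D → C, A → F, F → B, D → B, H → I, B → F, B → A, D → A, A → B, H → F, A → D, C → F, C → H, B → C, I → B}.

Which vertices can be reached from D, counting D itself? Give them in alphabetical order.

Start at D.
Its neighbours: A, B, C.
Then their neighbours: F, H.
Then next layer: I.
Nothing further is reachable.

A, B, C, D, F, H, I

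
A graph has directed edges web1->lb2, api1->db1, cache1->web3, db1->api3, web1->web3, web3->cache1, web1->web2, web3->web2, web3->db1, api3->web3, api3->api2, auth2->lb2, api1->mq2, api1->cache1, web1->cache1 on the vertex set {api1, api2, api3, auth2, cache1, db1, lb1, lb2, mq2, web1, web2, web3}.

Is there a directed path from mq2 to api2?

mq2 has no outgoing edges, so nothing is reachable from it.

No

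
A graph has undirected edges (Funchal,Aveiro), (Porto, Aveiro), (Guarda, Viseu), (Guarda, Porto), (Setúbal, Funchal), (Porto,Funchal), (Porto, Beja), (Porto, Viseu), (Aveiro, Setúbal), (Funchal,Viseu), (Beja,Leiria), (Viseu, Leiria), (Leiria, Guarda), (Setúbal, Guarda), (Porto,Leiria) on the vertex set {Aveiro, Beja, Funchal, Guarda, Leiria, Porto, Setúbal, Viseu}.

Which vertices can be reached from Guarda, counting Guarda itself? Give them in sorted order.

Start at Guarda.
Its neighbours: Leiria, Porto, Setúbal, Viseu.
Then their neighbours: Aveiro, Beja, Funchal.
Every vertex is now reached.

Aveiro, Beja, Funchal, Guarda, Leiria, Porto, Setúbal, Viseu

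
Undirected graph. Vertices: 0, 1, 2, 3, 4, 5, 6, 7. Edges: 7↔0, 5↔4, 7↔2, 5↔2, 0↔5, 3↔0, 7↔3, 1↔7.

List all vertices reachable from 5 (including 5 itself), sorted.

Start at 5.
Its neighbours: 0, 2, 4.
Then their neighbours: 3, 7.
Then next layer: 1.
Nothing further is reachable.

0, 1, 2, 3, 4, 5, 7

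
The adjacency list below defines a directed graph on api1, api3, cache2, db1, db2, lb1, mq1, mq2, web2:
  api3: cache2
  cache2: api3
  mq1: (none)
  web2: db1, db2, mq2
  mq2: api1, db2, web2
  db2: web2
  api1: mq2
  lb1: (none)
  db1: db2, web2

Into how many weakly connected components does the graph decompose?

4

From api1: component {api1, db1, db2, mq2, web2}.
From api3: component {api3, cache2}.
From lb1: component {lb1}.
From mq1: component {mq1}.
That's 4 components.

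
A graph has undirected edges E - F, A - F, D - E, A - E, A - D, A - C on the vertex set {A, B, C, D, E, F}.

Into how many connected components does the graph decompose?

2

From A: component {A, C, D, E, F}.
From B: component {B}.
That's 2 components.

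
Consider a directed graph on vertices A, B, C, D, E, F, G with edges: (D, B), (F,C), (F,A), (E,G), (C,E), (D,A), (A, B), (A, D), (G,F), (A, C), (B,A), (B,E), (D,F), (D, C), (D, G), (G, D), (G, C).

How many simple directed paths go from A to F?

A→B→E→G→D→F
A→B→E→G→F
A→C→E→G→D→F
A→C→E→G→F
A→D→B→E→G→F
A→D→C→E→G→F
A→D→F
A→D→G→F

8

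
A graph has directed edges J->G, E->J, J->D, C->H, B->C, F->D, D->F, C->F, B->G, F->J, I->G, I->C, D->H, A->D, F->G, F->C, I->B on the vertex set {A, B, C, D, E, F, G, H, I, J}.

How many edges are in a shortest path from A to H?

2

Distance 0: A.
Distance 1: D.
Distance 2: F, H — contains H.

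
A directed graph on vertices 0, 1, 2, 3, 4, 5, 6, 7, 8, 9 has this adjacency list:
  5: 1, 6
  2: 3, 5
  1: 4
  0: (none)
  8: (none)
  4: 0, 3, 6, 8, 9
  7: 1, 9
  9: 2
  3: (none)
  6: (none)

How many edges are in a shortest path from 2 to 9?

Distance 0: 2.
Distance 1: 3, 5.
Distance 2: 1, 6.
Distance 3: 4.
Distance 4: 0, 8, 9 — contains 9.

4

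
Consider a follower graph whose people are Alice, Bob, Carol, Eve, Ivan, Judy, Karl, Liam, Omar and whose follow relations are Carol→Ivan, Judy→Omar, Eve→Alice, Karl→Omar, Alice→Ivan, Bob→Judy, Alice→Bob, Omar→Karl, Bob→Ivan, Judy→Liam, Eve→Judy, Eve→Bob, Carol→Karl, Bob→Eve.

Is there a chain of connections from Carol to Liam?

No

Explore from Carol.
Distance 1: reach Ivan, Karl.
Distance 2: reach Omar.
The search from Carol is exhausted; no directed path reaches Liam.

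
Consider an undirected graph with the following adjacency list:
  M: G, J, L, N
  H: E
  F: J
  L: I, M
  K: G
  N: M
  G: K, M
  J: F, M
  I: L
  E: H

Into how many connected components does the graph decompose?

2

From E: component {E, H}.
From F: component {F, G, I, J, K, L, M, N}.
That's 2 components.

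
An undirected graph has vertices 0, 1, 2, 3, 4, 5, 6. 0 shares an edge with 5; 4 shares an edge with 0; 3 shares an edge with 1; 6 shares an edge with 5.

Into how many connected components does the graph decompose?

From 0: component {0, 4, 5, 6}.
From 1: component {1, 3}.
From 2: component {2}.
That's 3 components.

3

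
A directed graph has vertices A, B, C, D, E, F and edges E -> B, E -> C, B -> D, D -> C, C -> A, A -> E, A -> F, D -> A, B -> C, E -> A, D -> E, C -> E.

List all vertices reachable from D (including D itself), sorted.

Start at D.
Its neighbours: A, C, E.
Then their neighbours: B, F.
Every vertex is now reached.

A, B, C, D, E, F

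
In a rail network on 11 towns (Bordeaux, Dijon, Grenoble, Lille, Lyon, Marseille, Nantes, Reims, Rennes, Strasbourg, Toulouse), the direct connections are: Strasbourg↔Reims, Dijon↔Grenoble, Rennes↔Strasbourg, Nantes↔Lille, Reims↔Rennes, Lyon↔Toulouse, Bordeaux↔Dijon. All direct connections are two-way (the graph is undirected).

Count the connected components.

From Bordeaux: component {Bordeaux, Dijon, Grenoble}.
From Lille: component {Lille, Nantes}.
From Lyon: component {Lyon, Toulouse}.
From Marseille: component {Marseille}.
From Reims: component {Reims, Rennes, Strasbourg}.
That's 5 components.

5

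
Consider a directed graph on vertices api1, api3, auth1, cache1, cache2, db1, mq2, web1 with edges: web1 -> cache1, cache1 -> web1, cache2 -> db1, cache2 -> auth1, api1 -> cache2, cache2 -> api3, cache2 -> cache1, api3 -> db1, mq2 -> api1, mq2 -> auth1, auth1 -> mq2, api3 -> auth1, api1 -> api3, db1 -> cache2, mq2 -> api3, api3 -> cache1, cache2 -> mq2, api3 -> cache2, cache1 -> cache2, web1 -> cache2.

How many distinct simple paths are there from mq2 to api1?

mq2→api1

1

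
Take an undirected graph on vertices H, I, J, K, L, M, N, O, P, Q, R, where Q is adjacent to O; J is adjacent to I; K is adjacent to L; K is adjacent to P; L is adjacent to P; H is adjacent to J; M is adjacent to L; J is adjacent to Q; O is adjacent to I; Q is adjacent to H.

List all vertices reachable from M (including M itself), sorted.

Start at M.
Its neighbours: L.
Then their neighbours: K, P.
Nothing further is reachable.

K, L, M, P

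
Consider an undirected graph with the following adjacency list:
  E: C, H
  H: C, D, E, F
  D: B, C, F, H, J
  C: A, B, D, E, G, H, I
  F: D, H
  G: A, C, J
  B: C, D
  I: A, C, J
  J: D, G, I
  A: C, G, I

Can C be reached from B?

Explore from B.
Distance 1: reach C, D.
Found C.

Yes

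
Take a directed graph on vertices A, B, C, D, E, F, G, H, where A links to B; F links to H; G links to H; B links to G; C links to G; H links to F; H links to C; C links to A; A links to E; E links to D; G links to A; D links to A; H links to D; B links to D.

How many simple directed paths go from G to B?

3

G→A→B
G→H→C→A→B
G→H→D→A→B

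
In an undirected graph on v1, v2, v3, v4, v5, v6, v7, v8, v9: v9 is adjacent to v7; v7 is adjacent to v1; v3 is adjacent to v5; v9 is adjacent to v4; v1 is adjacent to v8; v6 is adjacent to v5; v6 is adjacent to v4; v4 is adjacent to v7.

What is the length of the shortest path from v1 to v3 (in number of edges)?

5

Distance 0: v1.
Distance 1: v7, v8.
Distance 2: v4, v9.
Distance 3: v6.
Distance 4: v5.
Distance 5: v3 — contains v3.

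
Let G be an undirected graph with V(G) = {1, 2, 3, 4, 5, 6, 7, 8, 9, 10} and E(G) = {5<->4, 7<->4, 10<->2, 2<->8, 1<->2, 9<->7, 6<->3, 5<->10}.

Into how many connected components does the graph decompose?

2

From 1: component {1, 2, 4, 5, 7, 8, 9, 10}.
From 3: component {3, 6}.
That's 2 components.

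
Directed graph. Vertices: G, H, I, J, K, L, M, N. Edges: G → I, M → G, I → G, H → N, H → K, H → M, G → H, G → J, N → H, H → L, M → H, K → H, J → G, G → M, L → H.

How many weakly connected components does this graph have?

From G: component {G, H, I, J, K, L, M, N}.
That's 1 component.

1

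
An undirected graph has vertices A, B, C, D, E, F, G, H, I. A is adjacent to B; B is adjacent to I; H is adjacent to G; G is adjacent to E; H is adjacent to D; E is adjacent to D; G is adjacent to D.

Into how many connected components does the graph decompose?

From A: component {A, B, I}.
From C: component {C}.
From D: component {D, E, G, H}.
From F: component {F}.
That's 4 components.

4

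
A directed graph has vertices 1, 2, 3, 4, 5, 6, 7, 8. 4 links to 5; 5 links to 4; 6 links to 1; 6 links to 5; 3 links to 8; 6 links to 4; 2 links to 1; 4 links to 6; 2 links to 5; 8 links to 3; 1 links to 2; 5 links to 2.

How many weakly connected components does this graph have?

From 1: component {1, 2, 4, 5, 6}.
From 3: component {3, 8}.
From 7: component {7}.
That's 3 components.

3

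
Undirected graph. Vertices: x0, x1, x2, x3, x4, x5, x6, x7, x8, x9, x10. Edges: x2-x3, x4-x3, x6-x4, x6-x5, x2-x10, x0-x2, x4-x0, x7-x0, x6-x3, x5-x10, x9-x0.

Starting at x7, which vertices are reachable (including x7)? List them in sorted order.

x0, x2, x3, x4, x5, x6, x7, x9, x10

Start at x7.
Its neighbours: x0.
Then their neighbours: x2, x4, x9.
Then next layer: x3, x6, x10.
Then next layer: x5.
Nothing further is reachable.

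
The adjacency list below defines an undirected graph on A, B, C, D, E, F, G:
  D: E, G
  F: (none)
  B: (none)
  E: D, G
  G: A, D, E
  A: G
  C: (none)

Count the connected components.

4

From A: component {A, D, E, G}.
From B: component {B}.
From C: component {C}.
From F: component {F}.
That's 4 components.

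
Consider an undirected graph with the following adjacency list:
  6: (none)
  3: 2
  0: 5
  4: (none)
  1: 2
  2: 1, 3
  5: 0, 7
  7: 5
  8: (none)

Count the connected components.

From 0: component {0, 5, 7}.
From 1: component {1, 2, 3}.
From 4: component {4}.
From 6: component {6}.
From 8: component {8}.
That's 5 components.

5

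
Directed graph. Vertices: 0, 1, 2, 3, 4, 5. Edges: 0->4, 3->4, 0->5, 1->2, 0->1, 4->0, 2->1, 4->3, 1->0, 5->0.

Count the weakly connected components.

1

From 0: component {0, 1, 2, 3, 4, 5}.
That's 1 component.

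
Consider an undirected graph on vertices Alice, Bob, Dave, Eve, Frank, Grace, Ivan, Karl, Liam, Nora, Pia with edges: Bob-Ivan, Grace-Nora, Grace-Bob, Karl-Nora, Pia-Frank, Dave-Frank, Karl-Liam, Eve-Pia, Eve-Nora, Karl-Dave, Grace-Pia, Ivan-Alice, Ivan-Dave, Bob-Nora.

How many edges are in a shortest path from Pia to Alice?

4

Distance 0: Pia.
Distance 1: Eve, Frank, Grace.
Distance 2: Bob, Dave, Nora.
Distance 3: Ivan, Karl.
Distance 4: Alice, Liam — contains Alice.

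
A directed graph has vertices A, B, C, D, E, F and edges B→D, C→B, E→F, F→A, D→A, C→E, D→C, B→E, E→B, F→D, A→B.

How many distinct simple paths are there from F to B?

4

F→A→B
F→D→A→B
F→D→C→B
F→D→C→E→B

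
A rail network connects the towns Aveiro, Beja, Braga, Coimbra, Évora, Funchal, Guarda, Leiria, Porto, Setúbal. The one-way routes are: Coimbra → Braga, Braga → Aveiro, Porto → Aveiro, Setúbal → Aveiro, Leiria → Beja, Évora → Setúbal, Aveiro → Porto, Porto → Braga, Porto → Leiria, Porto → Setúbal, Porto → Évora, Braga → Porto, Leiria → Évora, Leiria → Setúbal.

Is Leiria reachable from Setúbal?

Yes

Explore from Setúbal.
Distance 1: reach Aveiro.
Distance 2: reach Porto.
Distance 3: reach Braga, Évora, Leiria.
Found Leiria.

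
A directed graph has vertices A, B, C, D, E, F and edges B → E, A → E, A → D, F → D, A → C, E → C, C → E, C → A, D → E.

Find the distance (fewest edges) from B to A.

3

Distance 0: B.
Distance 1: E.
Distance 2: C.
Distance 3: A — contains A.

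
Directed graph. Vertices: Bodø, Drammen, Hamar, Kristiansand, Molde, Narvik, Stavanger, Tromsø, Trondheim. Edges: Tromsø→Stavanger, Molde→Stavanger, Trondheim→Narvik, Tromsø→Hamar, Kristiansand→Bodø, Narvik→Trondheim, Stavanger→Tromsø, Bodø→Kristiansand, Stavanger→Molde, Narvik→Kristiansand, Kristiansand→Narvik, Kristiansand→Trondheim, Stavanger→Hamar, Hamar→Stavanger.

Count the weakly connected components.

From Bodø: component {Bodø, Kristiansand, Narvik, Trondheim}.
From Drammen: component {Drammen}.
From Hamar: component {Hamar, Molde, Stavanger, Tromsø}.
That's 3 components.

3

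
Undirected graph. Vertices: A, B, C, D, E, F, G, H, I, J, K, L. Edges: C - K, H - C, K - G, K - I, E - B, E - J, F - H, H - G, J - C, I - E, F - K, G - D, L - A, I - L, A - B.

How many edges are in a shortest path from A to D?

Distance 0: A.
Distance 1: B, L.
Distance 2: E, I.
Distance 3: J, K.
Distance 4: C, F, G.
Distance 5: D, H — contains D.

5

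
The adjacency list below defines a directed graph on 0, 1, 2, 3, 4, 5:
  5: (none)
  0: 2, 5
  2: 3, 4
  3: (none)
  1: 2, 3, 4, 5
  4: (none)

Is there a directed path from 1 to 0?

Explore from 1.
Distance 1: reach 2, 3, 4, 5.
The search from 1 is exhausted; no directed path reaches 0.

No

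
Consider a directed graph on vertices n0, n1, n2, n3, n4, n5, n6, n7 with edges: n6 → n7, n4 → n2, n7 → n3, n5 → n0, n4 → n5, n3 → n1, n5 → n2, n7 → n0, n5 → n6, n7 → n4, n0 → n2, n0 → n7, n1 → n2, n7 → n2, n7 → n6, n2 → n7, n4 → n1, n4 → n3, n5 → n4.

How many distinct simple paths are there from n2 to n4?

n2→n7→n4

1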